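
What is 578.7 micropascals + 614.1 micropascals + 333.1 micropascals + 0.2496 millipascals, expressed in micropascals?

In micropascals:
  578.7 micropascals → 578.7
  614.1 micropascals → 614.1
  333.1 micropascals → 333.1
  0.2496 millipascals = 0.2496e3 micropascals = 249.6
Sum: 578.7 + 614.1 + 333.1 + 249.6 = 1775.5

1775.5 micropascals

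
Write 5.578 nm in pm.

nano = 1e-9, pico = 1e-12; factor is 1e3.
5.578 × 1e3 = 5578

5578 pm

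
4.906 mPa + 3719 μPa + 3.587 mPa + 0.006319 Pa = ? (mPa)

18.531 mPa

In mPa:
  4.906 mPa → 4.906
  3719 μPa = 3719e-3 mPa = 3.719
  3.587 mPa → 3.587
  0.006319 Pa = 0.006319e3 mPa = 6.319
Sum: 4.906 + 3.719 + 3.587 + 6.319 = 18.531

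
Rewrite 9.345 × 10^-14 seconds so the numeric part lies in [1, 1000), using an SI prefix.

93.45 femtoseconds

= 93.45 × 10^-15 seconds; 10^-15 is femto.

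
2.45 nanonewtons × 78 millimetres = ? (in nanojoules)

0.1911 nanojoules

2.45 × 10^-9 × 78 × 10^-3 = 191.1 × 10^-12 J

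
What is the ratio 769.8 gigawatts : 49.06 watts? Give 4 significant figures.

15690000000

(769.8 × 10⁹) / (49.06) = 15.691 × 10⁹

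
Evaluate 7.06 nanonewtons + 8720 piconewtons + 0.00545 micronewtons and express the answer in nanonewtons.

In nanonewtons:
  7.06 nanonewtons → 7.06
  8720 piconewtons = 8720 × 10^-3 nanonewtons = 8.72
  0.00545 micronewtons = 0.00545 × 10^3 nanonewtons = 5.45
Sum: 7.06 + 8.72 + 5.45 = 21.23

21.23 nanonewtons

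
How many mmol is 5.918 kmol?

kilo = 10³, milli = 10⁻³; factor is 10⁶.
5.918 × 10⁶ = 5918000

5918000 mmol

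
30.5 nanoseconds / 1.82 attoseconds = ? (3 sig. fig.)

16800000000

(30.5 × 10^-9) / (1.82 × 10^-18) = 16.76 × 10^9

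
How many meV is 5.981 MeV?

5981000000 meV

mega = 1e6, milli = 1e-3; factor is 1e9.
5.981 × 1e9 = 5981000000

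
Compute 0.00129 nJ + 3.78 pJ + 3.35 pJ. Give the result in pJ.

8.42 pJ

In pJ:
  0.00129 nJ = 0.00129e3 pJ = 1.29
  3.78 pJ → 3.78
  3.35 pJ → 3.35
Sum: 1.29 + 3.78 + 3.35 = 8.42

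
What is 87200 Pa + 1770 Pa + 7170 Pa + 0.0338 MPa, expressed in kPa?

In kPa:
  87200 Pa = 87200 × 10⁻³ kPa = 87.2
  1770 Pa = 1770 × 10⁻³ kPa = 1.77
  7170 Pa = 7170 × 10⁻³ kPa = 7.17
  0.0338 MPa = 0.0338 × 10³ kPa = 33.8
Sum: 87.2 + 1.77 + 7.17 + 33.8 = 129.94

129.94 kPa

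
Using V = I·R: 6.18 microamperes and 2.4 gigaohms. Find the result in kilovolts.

6.18e-6 × 2.4e9 = 14.832e3 V

14.832 kilovolts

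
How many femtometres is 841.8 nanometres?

nano = 10⁻⁹, femto = 10⁻¹⁵; factor is 10⁶.
841.8 × 10⁶ = 841800000

841800000 femtometres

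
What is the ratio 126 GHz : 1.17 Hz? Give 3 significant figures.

108000000000

(126e9) / (1.17) = 107.7e9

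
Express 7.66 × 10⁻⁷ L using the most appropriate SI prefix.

= 766 × 10⁻⁹ L; 10⁻⁹ is nano.

766 nL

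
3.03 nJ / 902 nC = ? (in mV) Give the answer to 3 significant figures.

(3.03 × 10⁻⁹) / (902 × 10⁻⁹) = 0.0033592 V

3.36 mV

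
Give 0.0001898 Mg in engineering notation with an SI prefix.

= 189.8 g; mantissa already in [1, 1000).

189.8 g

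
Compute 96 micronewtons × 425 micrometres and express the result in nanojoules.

96 × 10⁻⁶ × 425 × 10⁻⁶ = 40800 × 10⁻¹² J

40.8 nanojoules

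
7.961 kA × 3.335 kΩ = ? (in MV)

26.549935 MV

7.961 × 10^3 × 3.335 × 10^3 = 26.549935 × 10^6 V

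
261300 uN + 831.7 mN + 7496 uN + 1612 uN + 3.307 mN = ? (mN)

In mN:
  261300 uN = 261300e-3 mN = 261.3
  831.7 mN → 831.7
  7496 uN = 7496e-3 mN = 7.496
  1612 uN = 1612e-3 mN = 1.612
  3.307 mN → 3.307
Sum: 261.3 + 831.7 + 7.496 + 1.612 + 3.307 = 1105.415

1105.415 mN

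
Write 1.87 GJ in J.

1870000000 J

giga = 10⁹, (no prefix) = 10⁰; factor is 10⁹.
1.87 × 10⁹ = 1870000000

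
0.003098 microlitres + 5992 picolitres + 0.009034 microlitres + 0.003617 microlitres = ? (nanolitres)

In nanolitres:
  0.003098 microlitres = 0.003098 × 10^3 nanolitres = 3.098
  5992 picolitres = 5992 × 10^-3 nanolitres = 5.992
  0.009034 microlitres = 0.009034 × 10^3 nanolitres = 9.034
  0.003617 microlitres = 0.003617 × 10^3 nanolitres = 3.617
Sum: 3.098 + 5.992 + 9.034 + 3.617 = 21.741

21.741 nanolitres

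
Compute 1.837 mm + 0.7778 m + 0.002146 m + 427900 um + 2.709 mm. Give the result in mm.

In mm:
  1.837 mm → 1.837
  0.7778 m = 0.7778 × 10³ mm = 777.8
  0.002146 m = 0.002146 × 10³ mm = 2.146
  427900 um = 427900 × 10⁻³ mm = 427.9
  2.709 mm → 2.709
Sum: 1.837 + 777.8 + 2.146 + 427.9 + 2.709 = 1212.392

1212.392 mm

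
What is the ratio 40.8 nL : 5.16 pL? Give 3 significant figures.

(40.8e-9) / (5.16e-12) = 7.907e3

7910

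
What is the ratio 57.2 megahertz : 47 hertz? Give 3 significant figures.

1220000

(57.2 × 10^6) / (47) = 1.217 × 10^6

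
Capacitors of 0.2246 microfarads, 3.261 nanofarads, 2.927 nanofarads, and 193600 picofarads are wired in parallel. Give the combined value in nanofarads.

In nanofarads:
  0.2246 microfarads = 0.2246e3 nanofarads = 224.6
  3.261 nanofarads → 3.261
  2.927 nanofarads → 2.927
  193600 picofarads = 193600e-3 nanofarads = 193.6
Sum: 224.6 + 3.261 + 2.927 + 193.6 = 424.388

424.388 nanofarads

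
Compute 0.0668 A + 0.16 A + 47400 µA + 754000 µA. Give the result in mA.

In mA:
  0.0668 A = 0.0668 × 10^3 mA = 66.8
  0.16 A = 0.16 × 10^3 mA = 160
  47400 µA = 47400 × 10^-3 mA = 47.4
  754000 µA = 754000 × 10^-3 mA = 754
Sum: 66.8 + 160 + 47.4 + 754 = 1028.2

1028.2 mA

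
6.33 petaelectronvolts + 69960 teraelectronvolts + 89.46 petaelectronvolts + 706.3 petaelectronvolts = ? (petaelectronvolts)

872.05 petaelectronvolts

In petaelectronvolts:
  6.33 petaelectronvolts → 6.33
  69960 teraelectronvolts = 69960 × 10^-3 petaelectronvolts = 69.96
  89.46 petaelectronvolts → 89.46
  706.3 petaelectronvolts → 706.3
Sum: 6.33 + 69.96 + 89.46 + 706.3 = 872.05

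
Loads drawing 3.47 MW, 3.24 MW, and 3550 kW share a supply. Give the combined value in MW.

In MW:
  3.47 MW → 3.47
  3.24 MW → 3.24
  3550 kW = 3550 × 10^-3 MW = 3.55
Sum: 3.47 + 3.24 + 3.55 = 10.26

10.26 MW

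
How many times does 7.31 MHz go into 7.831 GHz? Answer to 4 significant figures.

1071

(7.831 × 10⁹) / (7.31 × 10⁶) = 1.0713 × 10³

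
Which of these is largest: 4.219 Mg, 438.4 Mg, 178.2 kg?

438.4 Mg

4.219 Mg = 4219000 g
438.4 Mg = 438400000 g
178.2 kg = 178200 g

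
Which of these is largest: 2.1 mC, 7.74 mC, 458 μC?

2.1 mC = 0.0021 C
7.74 mC = 0.00774 C
458 μC = 0.000458 C

7.74 mC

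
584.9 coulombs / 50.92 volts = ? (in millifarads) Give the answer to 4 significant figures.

(584.9) / (50.92) = 11.4866 F

11490 millifarads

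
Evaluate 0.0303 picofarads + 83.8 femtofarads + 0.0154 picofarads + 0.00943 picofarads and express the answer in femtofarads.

138.93 femtofarads

In femtofarads:
  0.0303 picofarads = 0.0303 × 10^3 femtofarads = 30.3
  83.8 femtofarads → 83.8
  0.0154 picofarads = 0.0154 × 10^3 femtofarads = 15.4
  0.00943 picofarads = 0.00943 × 10^3 femtofarads = 9.43
Sum: 30.3 + 83.8 + 15.4 + 9.43 = 138.93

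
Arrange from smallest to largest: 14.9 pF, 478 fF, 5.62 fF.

14.9 pF = 0.0000000000149 F
478 fF = 0.000000000000478 F
5.62 fF = 0.00000000000000562 F

5.62 fF < 478 fF < 14.9 pF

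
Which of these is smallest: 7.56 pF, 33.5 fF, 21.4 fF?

21.4 fF

7.56 pF = 0.00000000000756 F
33.5 fF = 0.0000000000000335 F
21.4 fF = 0.0000000000000214 F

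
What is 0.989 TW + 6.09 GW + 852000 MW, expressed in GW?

In GW:
  0.989 TW = 0.989e3 GW = 989
  6.09 GW → 6.09
  852000 MW = 852000e-3 GW = 852
Sum: 989 + 6.09 + 852 = 1847.09

1847.09 GW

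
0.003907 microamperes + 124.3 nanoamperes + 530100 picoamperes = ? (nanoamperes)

In nanoamperes:
  0.003907 microamperes = 0.003907 × 10^3 nanoamperes = 3.907
  124.3 nanoamperes → 124.3
  530100 picoamperes = 530100 × 10^-3 nanoamperes = 530.1
Sum: 3.907 + 124.3 + 530.1 = 658.307

658.307 nanoamperes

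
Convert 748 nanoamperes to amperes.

0.000000748 amperes

nano = 1e-9, (no prefix) = 1e0; factor is 1e-9.
748 × 1e-9 = 0.000000748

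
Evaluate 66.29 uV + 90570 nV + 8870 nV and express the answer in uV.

165.73 uV

In uV:
  66.29 uV → 66.29
  90570 nV = 90570 × 10⁻³ uV = 90.57
  8870 nV = 8870 × 10⁻³ uV = 8.87
Sum: 66.29 + 90.57 + 8.87 = 165.73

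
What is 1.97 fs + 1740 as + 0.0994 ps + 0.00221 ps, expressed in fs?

In fs:
  1.97 fs → 1.97
  1740 as = 1740e-3 fs = 1.74
  0.0994 ps = 0.0994e3 fs = 99.4
  0.00221 ps = 0.00221e3 fs = 2.21
Sum: 1.97 + 1.74 + 99.4 + 2.21 = 105.32

105.32 fs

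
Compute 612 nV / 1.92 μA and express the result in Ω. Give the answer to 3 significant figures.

0.319 Ω

(612 × 10^-9) / (1.92 × 10^-6) = 318.75 × 10^-3 Ω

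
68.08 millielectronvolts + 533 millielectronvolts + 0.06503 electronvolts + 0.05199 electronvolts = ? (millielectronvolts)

718.1 millielectronvolts

In millielectronvolts:
  68.08 millielectronvolts → 68.08
  533 millielectronvolts → 533
  0.06503 electronvolts = 0.06503 × 10^3 millielectronvolts = 65.03
  0.05199 electronvolts = 0.05199 × 10^3 millielectronvolts = 51.99
Sum: 68.08 + 533 + 65.03 + 51.99 = 718.1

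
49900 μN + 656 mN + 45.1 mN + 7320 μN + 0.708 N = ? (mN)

1466.32 mN

In mN:
  49900 μN = 49900e-3 mN = 49.9
  656 mN → 656
  45.1 mN → 45.1
  7320 μN = 7320e-3 mN = 7.32
  0.708 N = 0.708e3 mN = 708
Sum: 49.9 + 656 + 45.1 + 7.32 + 708 = 1466.32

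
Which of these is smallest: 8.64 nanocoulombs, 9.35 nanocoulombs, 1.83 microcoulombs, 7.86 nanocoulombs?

7.86 nanocoulombs

8.64 nanocoulombs = 0.00000000864 coulombs
9.35 nanocoulombs = 0.00000000935 coulombs
1.83 microcoulombs = 0.00000183 coulombs
7.86 nanocoulombs = 0.00000000786 coulombs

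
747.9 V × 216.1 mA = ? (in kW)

0.16162119 kW

747.9 × 216.1 × 10⁻³ = 161621.19 × 10⁻³ W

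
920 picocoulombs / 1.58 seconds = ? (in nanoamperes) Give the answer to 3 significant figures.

0.582 nanoamperes

(920 × 10⁻¹²) / (1.58) = 582.28 × 10⁻¹² A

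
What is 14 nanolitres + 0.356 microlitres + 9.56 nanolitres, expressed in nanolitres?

In nanolitres:
  14 nanolitres → 14
  0.356 microlitres = 0.356e3 nanolitres = 356
  9.56 nanolitres → 9.56
Sum: 14 + 356 + 9.56 = 379.56

379.56 nanolitres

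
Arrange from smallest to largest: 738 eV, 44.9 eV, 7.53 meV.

738 eV = 738 eV
44.9 eV = 44.9 eV
7.53 meV = 0.00753 eV

7.53 meV < 44.9 eV < 738 eV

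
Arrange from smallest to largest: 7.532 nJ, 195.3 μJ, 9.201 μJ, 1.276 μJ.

7.532 nJ = 0.000000007532 J
195.3 μJ = 0.0001953 J
9.201 μJ = 0.000009201 J
1.276 μJ = 0.000001276 J

7.532 nJ < 1.276 μJ < 9.201 μJ < 195.3 μJ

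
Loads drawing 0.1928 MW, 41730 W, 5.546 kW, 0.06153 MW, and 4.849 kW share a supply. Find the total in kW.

In kW:
  0.1928 MW = 0.1928 × 10^3 kW = 192.8
  41730 W = 41730 × 10^-3 kW = 41.73
  5.546 kW → 5.546
  0.06153 MW = 0.06153 × 10^3 kW = 61.53
  4.849 kW → 4.849
Sum: 192.8 + 41.73 + 5.546 + 61.53 + 4.849 = 306.455

306.455 kW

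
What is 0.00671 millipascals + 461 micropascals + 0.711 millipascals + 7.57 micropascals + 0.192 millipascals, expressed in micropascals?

1378.28 micropascals

In micropascals:
  0.00671 millipascals = 0.00671 × 10³ micropascals = 6.71
  461 micropascals → 461
  0.711 millipascals = 0.711 × 10³ micropascals = 711
  7.57 micropascals → 7.57
  0.192 millipascals = 0.192 × 10³ micropascals = 192
Sum: 6.71 + 461 + 711 + 7.57 + 192 = 1378.28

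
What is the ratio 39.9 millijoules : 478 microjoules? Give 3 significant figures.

(39.9 × 10⁻³) / (478 × 10⁻⁶) = 0.08347 × 10³

83.5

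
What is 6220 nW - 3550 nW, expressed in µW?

2.67 µW

In µW:
  6220 nW = 6220 × 10^-3 µW = 6.22
  3550 nW = 3550 × 10^-3 µW = 3.55
Difference: 6.22 - 3.55 = 2.67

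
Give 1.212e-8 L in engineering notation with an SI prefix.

= 12.12e-9 L; 1e-9 is nano.

12.12 nL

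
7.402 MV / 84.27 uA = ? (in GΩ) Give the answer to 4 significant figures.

87.84 GΩ

(7.402e6) / (84.27e-6) = 0.0878367e12 Ω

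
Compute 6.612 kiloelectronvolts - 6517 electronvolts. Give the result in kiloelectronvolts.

In kiloelectronvolts:
  6.612 kiloelectronvolts → 6.612
  6517 electronvolts = 6517 × 10⁻³ kiloelectronvolts = 6.517
Difference: 6.612 - 6.517 = 0.095

0.095 kiloelectronvolts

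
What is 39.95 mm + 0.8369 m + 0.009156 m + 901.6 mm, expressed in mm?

In mm:
  39.95 mm → 39.95
  0.8369 m = 0.8369 × 10^3 mm = 836.9
  0.009156 m = 0.009156 × 10^3 mm = 9.156
  901.6 mm → 901.6
Sum: 39.95 + 836.9 + 9.156 + 901.6 = 1787.606

1787.606 mm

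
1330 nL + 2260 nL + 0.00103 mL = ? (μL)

4.62 μL

In μL:
  1330 nL = 1330 × 10⁻³ μL = 1.33
  2260 nL = 2260 × 10⁻³ μL = 2.26
  0.00103 mL = 0.00103 × 10³ μL = 1.03
Sum: 1.33 + 2.26 + 1.03 = 4.62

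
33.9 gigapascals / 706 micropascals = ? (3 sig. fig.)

48000000000000

(33.9e9) / (706e-6) = 0.04802e15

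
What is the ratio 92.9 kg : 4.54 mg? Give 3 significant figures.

20500000

(92.9 × 10^3) / (4.54 × 10^-3) = 20.46 × 10^6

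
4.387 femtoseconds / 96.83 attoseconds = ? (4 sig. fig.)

45.31

(4.387 × 10⁻¹⁵) / (96.83 × 10⁻¹⁸) = 0.045306 × 10³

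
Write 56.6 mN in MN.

milli = 1e-3, mega = 1e6; factor is 1e-9.
56.6 × 1e-9 = 0.0000000566

0.0000000566 MN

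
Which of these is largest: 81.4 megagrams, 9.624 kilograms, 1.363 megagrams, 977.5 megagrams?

977.5 megagrams

81.4 megagrams = 81400000 grams
9.624 kilograms = 9624 grams
1.363 megagrams = 1363000 grams
977.5 megagrams = 977500000 grams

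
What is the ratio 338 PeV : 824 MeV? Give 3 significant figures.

410000000

(338e15) / (824e6) = 0.4102e9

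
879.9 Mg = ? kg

mega = 10^6, kilo = 10^3; factor is 10^3.
879.9 × 10^3 = 879900

879900 kg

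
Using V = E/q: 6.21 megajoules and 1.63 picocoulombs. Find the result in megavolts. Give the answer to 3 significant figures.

3810000000000 megavolts

(6.21 × 10⁶) / (1.63 × 10⁻¹²) = 3.8098 × 10¹⁸ V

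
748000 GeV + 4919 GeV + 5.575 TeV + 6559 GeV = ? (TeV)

In TeV:
  748000 GeV = 748000e-3 TeV = 748
  4919 GeV = 4919e-3 TeV = 4.919
  5.575 TeV → 5.575
  6559 GeV = 6559e-3 TeV = 6.559
Sum: 748 + 4.919 + 5.575 + 6.559 = 765.053

765.053 TeV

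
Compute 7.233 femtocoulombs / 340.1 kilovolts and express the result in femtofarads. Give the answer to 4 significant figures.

0.00002127 femtofarads

(7.233 × 10⁻¹⁵) / (340.1 × 10³) = 0.0212673 × 10⁻¹⁸ F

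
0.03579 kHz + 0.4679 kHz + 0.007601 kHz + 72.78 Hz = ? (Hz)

584.071 Hz

In Hz:
  0.03579 kHz = 0.03579 × 10³ Hz = 35.79
  0.4679 kHz = 0.4679 × 10³ Hz = 467.9
  0.007601 kHz = 0.007601 × 10³ Hz = 7.601
  72.78 Hz → 72.78
Sum: 35.79 + 467.9 + 7.601 + 72.78 = 584.071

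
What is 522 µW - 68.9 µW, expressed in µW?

In µW:
  522 µW → 522
  68.9 µW → 68.9
Difference: 522 - 68.9 = 453.1

453.1 µW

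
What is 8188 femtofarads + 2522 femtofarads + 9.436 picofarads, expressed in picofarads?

In picofarads:
  8188 femtofarads = 8188e-3 picofarads = 8.188
  2522 femtofarads = 2522e-3 picofarads = 2.522
  9.436 picofarads → 9.436
Sum: 8.188 + 2.522 + 9.436 = 20.146

20.146 picofarads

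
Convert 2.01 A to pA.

(no prefix) = 10^0, pico = 10^-12; factor is 10^12.
2.01 × 10^12 = 2010000000000

2010000000000 pA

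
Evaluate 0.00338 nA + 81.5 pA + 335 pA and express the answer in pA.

419.88 pA

In pA:
  0.00338 nA = 0.00338 × 10³ pA = 3.38
  81.5 pA → 81.5
  335 pA → 335
Sum: 3.38 + 81.5 + 335 = 419.88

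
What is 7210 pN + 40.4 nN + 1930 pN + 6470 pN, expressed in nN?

In nN:
  7210 pN = 7210 × 10⁻³ nN = 7.21
  40.4 nN → 40.4
  1930 pN = 1930 × 10⁻³ nN = 1.93
  6470 pN = 6470 × 10⁻³ nN = 6.47
Sum: 7.21 + 40.4 + 1.93 + 6.47 = 56.01

56.01 nN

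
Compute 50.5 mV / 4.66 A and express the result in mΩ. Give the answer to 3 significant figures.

10.8 mΩ

(50.5e-3) / (4.66) = 10.837e-3 Ω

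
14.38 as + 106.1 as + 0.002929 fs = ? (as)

123.409 as

In as:
  14.38 as → 14.38
  106.1 as → 106.1
  0.002929 fs = 0.002929 × 10³ as = 2.929
Sum: 14.38 + 106.1 + 2.929 = 123.409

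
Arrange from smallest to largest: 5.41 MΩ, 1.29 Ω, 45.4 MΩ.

5.41 MΩ = 5410000 Ω
1.29 Ω = 1.29 Ω
45.4 MΩ = 45400000 Ω

1.29 Ω < 5.41 MΩ < 45.4 MΩ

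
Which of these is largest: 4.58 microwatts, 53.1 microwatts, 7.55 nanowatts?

4.58 microwatts = 0.00000458 watts
53.1 microwatts = 0.0000531 watts
7.55 nanowatts = 0.00000000755 watts

53.1 microwatts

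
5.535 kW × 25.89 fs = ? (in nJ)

5.535 × 10³ × 25.89 × 10⁻¹⁵ = 143.30115 × 10⁻¹² J

0.14330115 nJ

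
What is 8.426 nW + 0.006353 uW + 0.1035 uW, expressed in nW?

118.279 nW

In nW:
  8.426 nW → 8.426
  0.006353 uW = 0.006353e3 nW = 6.353
  0.1035 uW = 0.1035e3 nW = 103.5
Sum: 8.426 + 6.353 + 103.5 = 118.279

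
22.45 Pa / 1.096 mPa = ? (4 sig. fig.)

20480

(22.45) / (1.096 × 10⁻³) = 20.484 × 10³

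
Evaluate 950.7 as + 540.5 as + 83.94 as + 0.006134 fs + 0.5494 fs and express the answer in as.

2130.674 as

In as:
  950.7 as → 950.7
  540.5 as → 540.5
  83.94 as → 83.94
  0.006134 fs = 0.006134 × 10³ as = 6.134
  0.5494 fs = 0.5494 × 10³ as = 549.4
Sum: 950.7 + 540.5 + 83.94 + 6.134 + 549.4 = 2130.674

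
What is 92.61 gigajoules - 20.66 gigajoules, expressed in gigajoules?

71.95 gigajoules

In gigajoules:
  92.61 gigajoules → 92.61
  20.66 gigajoules → 20.66
Difference: 92.61 - 20.66 = 71.95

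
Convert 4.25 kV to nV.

4250000000000 nV

kilo = 1e3, nano = 1e-9; factor is 1e12.
4.25 × 1e12 = 4250000000000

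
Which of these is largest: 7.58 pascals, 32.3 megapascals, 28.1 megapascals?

32.3 megapascals

7.58 pascals = 7.58 pascals
32.3 megapascals = 32300000 pascals
28.1 megapascals = 28100000 pascals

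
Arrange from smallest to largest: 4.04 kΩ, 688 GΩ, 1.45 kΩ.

1.45 kΩ < 4.04 kΩ < 688 GΩ

4.04 kΩ = 4040 Ω
688 GΩ = 688000000000 Ω
1.45 kΩ = 1450 Ω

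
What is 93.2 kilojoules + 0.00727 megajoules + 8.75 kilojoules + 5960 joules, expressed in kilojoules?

In kilojoules:
  93.2 kilojoules → 93.2
  0.00727 megajoules = 0.00727e3 kilojoules = 7.27
  8.75 kilojoules → 8.75
  5960 joules = 5960e-3 kilojoules = 5.96
Sum: 93.2 + 7.27 + 8.75 + 5.96 = 115.18

115.18 kilojoules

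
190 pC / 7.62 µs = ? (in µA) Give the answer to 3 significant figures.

(190 × 10^-12) / (7.62 × 10^-6) = 24.934 × 10^-6 A

24.9 µA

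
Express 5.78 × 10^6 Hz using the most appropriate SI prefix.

5.78 MHz

= 5.78 × 10^6 Hz; 10^6 is mega.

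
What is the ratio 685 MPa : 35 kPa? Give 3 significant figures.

(685e6) / (35e3) = 19.57e3

19600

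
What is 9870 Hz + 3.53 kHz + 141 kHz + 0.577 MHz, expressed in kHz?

In kHz:
  9870 Hz = 9870e-3 kHz = 9.87
  3.53 kHz → 3.53
  141 kHz → 141
  0.577 MHz = 0.577e3 kHz = 577
Sum: 9.87 + 3.53 + 141 + 577 = 731.4

731.4 kHz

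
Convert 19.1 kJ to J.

kilo = 10³, (no prefix) = 10⁰; factor is 10³.
19.1 × 10³ = 19100

19100 J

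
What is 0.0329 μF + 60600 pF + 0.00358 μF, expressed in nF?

97.08 nF

In nF:
  0.0329 μF = 0.0329 × 10³ nF = 32.9
  60600 pF = 60600 × 10⁻³ nF = 60.6
  0.00358 μF = 0.00358 × 10³ nF = 3.58
Sum: 32.9 + 60.6 + 3.58 = 97.08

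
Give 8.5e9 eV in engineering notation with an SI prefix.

8.5 GeV

= 8.5e9 eV; 1e9 is giga.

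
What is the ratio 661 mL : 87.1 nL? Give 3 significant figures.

7590000

(661 × 10⁻³) / (87.1 × 10⁻⁹) = 7.589 × 10⁶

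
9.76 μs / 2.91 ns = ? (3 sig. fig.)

3350

(9.76 × 10⁻⁶) / (2.91 × 10⁻⁹) = 3.354 × 10³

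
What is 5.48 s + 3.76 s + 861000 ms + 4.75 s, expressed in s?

874.99 s

In s:
  5.48 s → 5.48
  3.76 s → 3.76
  861000 ms = 861000 × 10^-3 s = 861
  4.75 s → 4.75
Sum: 5.48 + 3.76 + 861 + 4.75 = 874.99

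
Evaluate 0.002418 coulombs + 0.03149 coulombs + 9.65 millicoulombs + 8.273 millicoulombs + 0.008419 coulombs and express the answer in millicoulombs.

60.25 millicoulombs

In millicoulombs:
  0.002418 coulombs = 0.002418 × 10^3 millicoulombs = 2.418
  0.03149 coulombs = 0.03149 × 10^3 millicoulombs = 31.49
  9.65 millicoulombs → 9.65
  8.273 millicoulombs → 8.273
  0.008419 coulombs = 0.008419 × 10^3 millicoulombs = 8.419
Sum: 2.418 + 31.49 + 9.65 + 8.273 + 8.419 = 60.25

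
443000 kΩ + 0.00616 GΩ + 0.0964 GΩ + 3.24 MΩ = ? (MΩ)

In MΩ:
  443000 kΩ = 443000 × 10^-3 MΩ = 443
  0.00616 GΩ = 0.00616 × 10^3 MΩ = 6.16
  0.0964 GΩ = 0.0964 × 10^3 MΩ = 96.4
  3.24 MΩ → 3.24
Sum: 443 + 6.16 + 96.4 + 3.24 = 548.8

548.8 MΩ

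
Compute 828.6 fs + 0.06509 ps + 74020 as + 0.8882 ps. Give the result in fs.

1855.91 fs

In fs:
  828.6 fs → 828.6
  0.06509 ps = 0.06509 × 10^3 fs = 65.09
  74020 as = 74020 × 10^-3 fs = 74.02
  0.8882 ps = 0.8882 × 10^3 fs = 888.2
Sum: 828.6 + 65.09 + 74.02 + 888.2 = 1855.91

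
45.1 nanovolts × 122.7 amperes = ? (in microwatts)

5.53377 microwatts

45.1 × 10⁻⁹ × 122.7 = 5533.77 × 10⁻⁹ W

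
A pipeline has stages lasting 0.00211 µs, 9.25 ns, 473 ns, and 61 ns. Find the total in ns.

In ns:
  0.00211 µs = 0.00211e3 ns = 2.11
  9.25 ns → 9.25
  473 ns → 473
  61 ns → 61
Sum: 2.11 + 9.25 + 473 + 61 = 545.36

545.36 ns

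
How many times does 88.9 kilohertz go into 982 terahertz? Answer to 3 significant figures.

11000000000

(982e12) / (88.9e3) = 11.05e9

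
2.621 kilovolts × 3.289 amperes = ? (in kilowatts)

8.620469 kilowatts

2.621 × 10^3 × 3.289 = 8.620469 × 10^3 W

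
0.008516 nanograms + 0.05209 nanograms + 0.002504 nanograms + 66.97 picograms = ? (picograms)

130.08 picograms

In picograms:
  0.008516 nanograms = 0.008516 × 10³ picograms = 8.516
  0.05209 nanograms = 0.05209 × 10³ picograms = 52.09
  0.002504 nanograms = 0.002504 × 10³ picograms = 2.504
  66.97 picograms → 66.97
Sum: 8.516 + 52.09 + 2.504 + 66.97 = 130.08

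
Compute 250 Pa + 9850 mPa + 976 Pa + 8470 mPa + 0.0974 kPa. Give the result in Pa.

In Pa:
  250 Pa → 250
  9850 mPa = 9850e-3 Pa = 9.85
  976 Pa → 976
  8470 mPa = 8470e-3 Pa = 8.47
  0.0974 kPa = 0.0974e3 Pa = 97.4
Sum: 250 + 9.85 + 976 + 8.47 + 97.4 = 1341.72

1341.72 Pa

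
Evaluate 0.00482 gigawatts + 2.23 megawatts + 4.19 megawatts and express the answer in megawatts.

11.24 megawatts

In megawatts:
  0.00482 gigawatts = 0.00482 × 10³ megawatts = 4.82
  2.23 megawatts → 2.23
  4.19 megawatts → 4.19
Sum: 4.82 + 2.23 + 4.19 = 11.24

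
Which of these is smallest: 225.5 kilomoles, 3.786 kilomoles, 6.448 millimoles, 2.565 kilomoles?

6.448 millimoles

225.5 kilomoles = 225500 moles
3.786 kilomoles = 3786 moles
6.448 millimoles = 0.006448 moles
2.565 kilomoles = 2565 moles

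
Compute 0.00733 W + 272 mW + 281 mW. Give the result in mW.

560.33 mW

In mW:
  0.00733 W = 0.00733 × 10³ mW = 7.33
  272 mW → 272
  281 mW → 281
Sum: 7.33 + 272 + 281 = 560.33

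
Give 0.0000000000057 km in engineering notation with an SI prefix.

= 5.7 × 10^-9 m; 10^-9 is nano.

5.7 nm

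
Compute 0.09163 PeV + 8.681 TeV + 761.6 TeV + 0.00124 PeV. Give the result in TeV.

In TeV:
  0.09163 PeV = 0.09163 × 10^3 TeV = 91.63
  8.681 TeV → 8.681
  761.6 TeV → 761.6
  0.00124 PeV = 0.00124 × 10^3 TeV = 1.24
Sum: 91.63 + 8.681 + 761.6 + 1.24 = 863.151

863.151 TeV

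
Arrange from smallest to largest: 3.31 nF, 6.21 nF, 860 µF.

3.31 nF < 6.21 nF < 860 µF

3.31 nF = 0.00000000331 F
6.21 nF = 0.00000000621 F
860 µF = 0.00086 F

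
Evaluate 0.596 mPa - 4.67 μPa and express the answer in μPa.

591.33 μPa

In μPa:
  0.596 mPa = 0.596 × 10³ μPa = 596
  4.67 μPa → 4.67
Difference: 596 - 4.67 = 591.33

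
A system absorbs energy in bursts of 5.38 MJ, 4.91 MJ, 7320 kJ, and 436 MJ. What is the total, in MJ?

453.61 MJ

In MJ:
  5.38 MJ → 5.38
  4.91 MJ → 4.91
  7320 kJ = 7320 × 10^-3 MJ = 7.32
  436 MJ → 436
Sum: 5.38 + 4.91 + 7.32 + 436 = 453.61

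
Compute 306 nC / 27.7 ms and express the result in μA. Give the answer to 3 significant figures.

(306 × 10^-9) / (27.7 × 10^-3) = 11.047 × 10^-6 A

11.0 μA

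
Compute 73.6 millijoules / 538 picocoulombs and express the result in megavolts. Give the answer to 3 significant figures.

137 megavolts

(73.6e-3) / (538e-12) = 0.1368e9 V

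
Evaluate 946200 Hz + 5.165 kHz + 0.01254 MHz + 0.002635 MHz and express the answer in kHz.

In kHz:
  946200 Hz = 946200e-3 kHz = 946.2
  5.165 kHz → 5.165
  0.01254 MHz = 0.01254e3 kHz = 12.54
  0.002635 MHz = 0.002635e3 kHz = 2.635
Sum: 946.2 + 5.165 + 12.54 + 2.635 = 966.54

966.54 kHz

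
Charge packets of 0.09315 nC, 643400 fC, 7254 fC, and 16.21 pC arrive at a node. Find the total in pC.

In pC:
  0.09315 nC = 0.09315e3 pC = 93.15
  643400 fC = 643400e-3 pC = 643.4
  7254 fC = 7254e-3 pC = 7.254
  16.21 pC → 16.21
Sum: 93.15 + 643.4 + 7.254 + 16.21 = 760.014

760.014 pC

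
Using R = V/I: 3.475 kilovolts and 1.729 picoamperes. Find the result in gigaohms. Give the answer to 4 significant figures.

2010000 gigaohms

(3.475 × 10³) / (1.729 × 10⁻¹²) = 2.00983 × 10¹⁵ Ω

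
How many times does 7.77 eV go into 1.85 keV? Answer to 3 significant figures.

(1.85 × 10³) / (7.77) = 0.2381 × 10³

238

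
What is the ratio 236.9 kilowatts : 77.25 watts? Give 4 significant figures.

(236.9 × 10^3) / (77.25) = 3.0667 × 10^3

3067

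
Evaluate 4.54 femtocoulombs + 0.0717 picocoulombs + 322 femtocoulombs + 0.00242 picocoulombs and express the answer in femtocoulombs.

In femtocoulombs:
  4.54 femtocoulombs → 4.54
  0.0717 picocoulombs = 0.0717 × 10^3 femtocoulombs = 71.7
  322 femtocoulombs → 322
  0.00242 picocoulombs = 0.00242 × 10^3 femtocoulombs = 2.42
Sum: 4.54 + 71.7 + 322 + 2.42 = 400.66

400.66 femtocoulombs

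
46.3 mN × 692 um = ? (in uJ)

46.3 × 10⁻³ × 692 × 10⁻⁶ = 32039.6 × 10⁻⁹ J

32.0396 uJ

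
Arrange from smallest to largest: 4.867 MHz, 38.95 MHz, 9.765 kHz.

4.867 MHz = 4867000 Hz
38.95 MHz = 38950000 Hz
9.765 kHz = 9765 Hz

9.765 kHz < 4.867 MHz < 38.95 MHz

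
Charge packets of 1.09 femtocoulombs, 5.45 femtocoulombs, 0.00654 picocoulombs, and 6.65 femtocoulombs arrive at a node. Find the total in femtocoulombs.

In femtocoulombs:
  1.09 femtocoulombs → 1.09
  5.45 femtocoulombs → 5.45
  0.00654 picocoulombs = 0.00654e3 femtocoulombs = 6.54
  6.65 femtocoulombs → 6.65
Sum: 1.09 + 5.45 + 6.54 + 6.65 = 19.73

19.73 femtocoulombs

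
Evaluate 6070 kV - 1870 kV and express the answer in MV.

In MV:
  6070 kV = 6070 × 10⁻³ MV = 6.07
  1870 kV = 1870 × 10⁻³ MV = 1.87
Difference: 6.07 - 1.87 = 4.2

4.2 MV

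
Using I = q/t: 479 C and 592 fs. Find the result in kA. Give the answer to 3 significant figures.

809000000000 kA

(479) / (592e-15) = 0.80912e15 A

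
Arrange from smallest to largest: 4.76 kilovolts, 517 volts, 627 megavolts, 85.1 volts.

4.76 kilovolts = 4760 volts
517 volts = 517 volts
627 megavolts = 627000000 volts
85.1 volts = 85.1 volts

85.1 volts < 517 volts < 4.76 kilovolts < 627 megavolts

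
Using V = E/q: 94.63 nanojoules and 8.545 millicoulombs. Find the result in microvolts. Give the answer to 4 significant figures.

11.07 microvolts

(94.63 × 10⁻⁹) / (8.545 × 10⁻³) = 11.0743 × 10⁻⁶ V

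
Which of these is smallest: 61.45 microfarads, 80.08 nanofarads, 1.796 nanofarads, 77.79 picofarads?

77.79 picofarads

61.45 microfarads = 0.00006145 farads
80.08 nanofarads = 0.00000008008 farads
1.796 nanofarads = 0.000000001796 farads
77.79 picofarads = 0.00000000007779 farads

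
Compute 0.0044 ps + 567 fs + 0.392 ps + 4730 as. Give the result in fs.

In fs:
  0.0044 ps = 0.0044e3 fs = 4.4
  567 fs → 567
  0.392 ps = 0.392e3 fs = 392
  4730 as = 4730e-3 fs = 4.73
Sum: 4.4 + 567 + 392 + 4.73 = 968.13

968.13 fs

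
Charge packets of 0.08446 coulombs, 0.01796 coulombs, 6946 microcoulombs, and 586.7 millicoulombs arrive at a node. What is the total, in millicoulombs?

In millicoulombs:
  0.08446 coulombs = 0.08446 × 10³ millicoulombs = 84.46
  0.01796 coulombs = 0.01796 × 10³ millicoulombs = 17.96
  6946 microcoulombs = 6946 × 10⁻³ millicoulombs = 6.946
  586.7 millicoulombs → 586.7
Sum: 84.46 + 17.96 + 6.946 + 586.7 = 696.066

696.066 millicoulombs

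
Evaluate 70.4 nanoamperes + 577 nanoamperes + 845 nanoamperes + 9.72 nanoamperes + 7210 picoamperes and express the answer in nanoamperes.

1509.33 nanoamperes

In nanoamperes:
  70.4 nanoamperes → 70.4
  577 nanoamperes → 577
  845 nanoamperes → 845
  9.72 nanoamperes → 9.72
  7210 picoamperes = 7210 × 10⁻³ nanoamperes = 7.21
Sum: 70.4 + 577 + 845 + 9.72 + 7.21 = 1509.33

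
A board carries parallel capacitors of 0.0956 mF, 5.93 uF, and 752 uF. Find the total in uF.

In uF:
  0.0956 mF = 0.0956e3 uF = 95.6
  5.93 uF → 5.93
  752 uF → 752
Sum: 95.6 + 5.93 + 752 = 853.53

853.53 uF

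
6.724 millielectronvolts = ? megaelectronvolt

0.000000006724 megaelectronvolts

milli = 1e-3, mega = 1e6; factor is 1e-9.
6.724 × 1e-9 = 0.000000006724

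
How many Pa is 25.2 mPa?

milli = 1e-3, (no prefix) = 1e0; factor is 1e-3.
25.2 × 1e-3 = 0.0252

0.0252 Pa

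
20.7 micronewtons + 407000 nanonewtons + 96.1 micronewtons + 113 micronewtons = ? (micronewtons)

636.8 micronewtons

In micronewtons:
  20.7 micronewtons → 20.7
  407000 nanonewtons = 407000 × 10^-3 micronewtons = 407
  96.1 micronewtons → 96.1
  113 micronewtons → 113
Sum: 20.7 + 407 + 96.1 + 113 = 636.8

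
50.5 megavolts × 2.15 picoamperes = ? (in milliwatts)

50.5 × 10^6 × 2.15 × 10^-12 = 108.575 × 10^-6 W

0.108575 milliwatts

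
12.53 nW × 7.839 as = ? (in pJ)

0.00000000000009822267 pJ

12.53 × 10⁻⁹ × 7.839 × 10⁻¹⁸ = 98.22267 × 10⁻²⁷ J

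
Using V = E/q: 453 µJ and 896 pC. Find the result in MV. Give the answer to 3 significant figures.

(453e-6) / (896e-12) = 0.50558e6 V

0.506 MV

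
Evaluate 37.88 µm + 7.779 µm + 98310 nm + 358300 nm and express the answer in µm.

In µm:
  37.88 µm → 37.88
  7.779 µm → 7.779
  98310 nm = 98310 × 10^-3 µm = 98.31
  358300 nm = 358300 × 10^-3 µm = 358.3
Sum: 37.88 + 7.779 + 98.31 + 358.3 = 502.269

502.269 µm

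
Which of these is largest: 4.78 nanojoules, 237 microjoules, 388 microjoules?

4.78 nanojoules = 0.00000000478 joules
237 microjoules = 0.000237 joules
388 microjoules = 0.000388 joules

388 microjoules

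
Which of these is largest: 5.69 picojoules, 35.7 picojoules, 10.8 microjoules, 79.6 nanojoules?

10.8 microjoules

5.69 picojoules = 0.00000000000569 joules
35.7 picojoules = 0.0000000000357 joules
10.8 microjoules = 0.0000108 joules
79.6 nanojoules = 0.0000000796 joules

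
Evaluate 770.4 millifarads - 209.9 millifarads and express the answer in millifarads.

In millifarads:
  770.4 millifarads → 770.4
  209.9 millifarads → 209.9
Difference: 770.4 - 209.9 = 560.5

560.5 millifarads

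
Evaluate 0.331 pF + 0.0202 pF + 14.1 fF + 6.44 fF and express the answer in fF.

371.74 fF

In fF:
  0.331 pF = 0.331 × 10^3 fF = 331
  0.0202 pF = 0.0202 × 10^3 fF = 20.2
  14.1 fF → 14.1
  6.44 fF → 6.44
Sum: 331 + 20.2 + 14.1 + 6.44 = 371.74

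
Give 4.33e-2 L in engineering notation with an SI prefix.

= 43.3e-3 L; 1e-3 is milli.

43.3 mL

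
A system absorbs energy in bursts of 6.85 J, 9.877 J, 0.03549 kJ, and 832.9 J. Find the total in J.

885.117 J

In J:
  6.85 J → 6.85
  9.877 J → 9.877
  0.03549 kJ = 0.03549 × 10³ J = 35.49
  832.9 J → 832.9
Sum: 6.85 + 9.877 + 35.49 + 832.9 = 885.117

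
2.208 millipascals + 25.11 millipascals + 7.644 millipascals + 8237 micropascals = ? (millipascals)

43.199 millipascals

In millipascals:
  2.208 millipascals → 2.208
  25.11 millipascals → 25.11
  7.644 millipascals → 7.644
  8237 micropascals = 8237e-3 millipascals = 8.237
Sum: 2.208 + 25.11 + 7.644 + 8.237 = 43.199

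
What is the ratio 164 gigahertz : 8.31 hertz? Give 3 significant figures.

(164 × 10^9) / (8.31) = 19.74 × 10^9

19700000000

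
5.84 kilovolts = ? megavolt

0.00584 megavolts

kilo = 1e3, mega = 1e6; factor is 1e-3.
5.84 × 1e-3 = 0.00584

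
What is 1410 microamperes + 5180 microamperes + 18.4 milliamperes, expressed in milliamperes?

In milliamperes:
  1410 microamperes = 1410 × 10⁻³ milliamperes = 1.41
  5180 microamperes = 5180 × 10⁻³ milliamperes = 5.18
  18.4 milliamperes → 18.4
Sum: 1.41 + 5.18 + 18.4 = 24.99

24.99 milliamperes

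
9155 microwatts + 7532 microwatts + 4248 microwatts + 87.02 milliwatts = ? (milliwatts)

107.955 milliwatts

In milliwatts:
  9155 microwatts = 9155 × 10⁻³ milliwatts = 9.155
  7532 microwatts = 7532 × 10⁻³ milliwatts = 7.532
  4248 microwatts = 4248 × 10⁻³ milliwatts = 4.248
  87.02 milliwatts → 87.02
Sum: 9.155 + 7.532 + 4.248 + 87.02 = 107.955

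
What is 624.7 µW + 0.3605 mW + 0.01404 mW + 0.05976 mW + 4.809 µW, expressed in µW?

1063.809 µW

In µW:
  624.7 µW → 624.7
  0.3605 mW = 0.3605 × 10^3 µW = 360.5
  0.01404 mW = 0.01404 × 10^3 µW = 14.04
  0.05976 mW = 0.05976 × 10^3 µW = 59.76
  4.809 µW → 4.809
Sum: 624.7 + 360.5 + 14.04 + 59.76 + 4.809 = 1063.809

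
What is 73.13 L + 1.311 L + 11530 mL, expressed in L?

85.971 L

In L:
  73.13 L → 73.13
  1.311 L → 1.311
  11530 mL = 11530 × 10^-3 L = 11.53
Sum: 73.13 + 1.311 + 11.53 = 85.971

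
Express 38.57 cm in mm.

centi = 1e-2, milli = 1e-3; factor is 1e1.
38.57 × 1e1 = 385.7

385.7 mm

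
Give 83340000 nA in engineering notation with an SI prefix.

83.34 mA

= 83.34 × 10⁻³ A; 10⁻³ is milli.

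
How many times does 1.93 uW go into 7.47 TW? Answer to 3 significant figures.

3870000000000000000

(7.47 × 10^12) / (1.93 × 10^-6) = 3.87 × 10^18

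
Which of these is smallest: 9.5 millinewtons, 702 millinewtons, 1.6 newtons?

9.5 millinewtons = 0.0095 newtons
702 millinewtons = 0.702 newtons
1.6 newtons = 1.6 newtons

9.5 millinewtons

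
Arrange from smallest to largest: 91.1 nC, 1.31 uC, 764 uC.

91.1 nC < 1.31 uC < 764 uC

91.1 nC = 0.0000000911 C
1.31 uC = 0.00000131 C
764 uC = 0.000764 C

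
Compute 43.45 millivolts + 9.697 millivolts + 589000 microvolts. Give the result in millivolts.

642.147 millivolts

In millivolts:
  43.45 millivolts → 43.45
  9.697 millivolts → 9.697
  589000 microvolts = 589000e-3 millivolts = 589
Sum: 43.45 + 9.697 + 589 = 642.147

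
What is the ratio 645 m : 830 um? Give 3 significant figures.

777000

(645) / (830e-6) = 0.7771e6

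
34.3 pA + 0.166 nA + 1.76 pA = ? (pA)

202.06 pA

In pA:
  34.3 pA → 34.3
  0.166 nA = 0.166e3 pA = 166
  1.76 pA → 1.76
Sum: 34.3 + 166 + 1.76 = 202.06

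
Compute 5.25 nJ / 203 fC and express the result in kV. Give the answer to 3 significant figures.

25.9 kV

(5.25 × 10⁻⁹) / (203 × 10⁻¹⁵) = 0.025862 × 10⁶ V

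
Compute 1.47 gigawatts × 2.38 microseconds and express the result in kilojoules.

3.4986 kilojoules

1.47 × 10^9 × 2.38 × 10^-6 = 3.4986 × 10^3 J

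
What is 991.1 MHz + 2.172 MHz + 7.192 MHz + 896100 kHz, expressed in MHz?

In MHz:
  991.1 MHz → 991.1
  2.172 MHz → 2.172
  7.192 MHz → 7.192
  896100 kHz = 896100e-3 MHz = 896.1
Sum: 991.1 + 2.172 + 7.192 + 896.1 = 1896.564

1896.564 MHz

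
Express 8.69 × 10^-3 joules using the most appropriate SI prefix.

= 8.69 × 10^-3 joules; 10^-3 is milli.

8.69 millijoules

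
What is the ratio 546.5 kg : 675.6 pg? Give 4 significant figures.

808900000000000

(546.5 × 10³) / (675.6 × 10⁻¹²) = 0.80891 × 10¹⁵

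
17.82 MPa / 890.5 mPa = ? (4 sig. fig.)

20010000

(17.82 × 10⁶) / (890.5 × 10⁻³) = 0.020011 × 10⁹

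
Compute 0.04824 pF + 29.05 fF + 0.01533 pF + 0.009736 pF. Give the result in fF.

102.356 fF

In fF:
  0.04824 pF = 0.04824e3 fF = 48.24
  29.05 fF → 29.05
  0.01533 pF = 0.01533e3 fF = 15.33
  0.009736 pF = 0.009736e3 fF = 9.736
Sum: 48.24 + 29.05 + 15.33 + 9.736 = 102.356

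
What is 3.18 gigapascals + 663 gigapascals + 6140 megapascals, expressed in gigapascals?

672.32 gigapascals

In gigapascals:
  3.18 gigapascals → 3.18
  663 gigapascals → 663
  6140 megapascals = 6140 × 10⁻³ gigapascals = 6.14
Sum: 3.18 + 663 + 6.14 = 672.32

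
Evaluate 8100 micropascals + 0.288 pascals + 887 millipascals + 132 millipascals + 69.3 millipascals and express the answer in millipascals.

In millipascals:
  8100 micropascals = 8100 × 10^-3 millipascals = 8.1
  0.288 pascals = 0.288 × 10^3 millipascals = 288
  887 millipascals → 887
  132 millipascals → 132
  69.3 millipascals → 69.3
Sum: 8.1 + 288 + 887 + 132 + 69.3 = 1384.4

1384.4 millipascals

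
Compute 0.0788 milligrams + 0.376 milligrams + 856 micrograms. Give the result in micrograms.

In micrograms:
  0.0788 milligrams = 0.0788 × 10^3 micrograms = 78.8
  0.376 milligrams = 0.376 × 10^3 micrograms = 376
  856 micrograms → 856
Sum: 78.8 + 376 + 856 = 1310.8

1310.8 micrograms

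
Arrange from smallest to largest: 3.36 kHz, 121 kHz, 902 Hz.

3.36 kHz = 3360 Hz
121 kHz = 121000 Hz
902 Hz = 902 Hz

902 Hz < 3.36 kHz < 121 kHz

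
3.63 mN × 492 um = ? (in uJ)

3.63 × 10⁻³ × 492 × 10⁻⁶ = 1785.96 × 10⁻⁹ J

1.78596 uJ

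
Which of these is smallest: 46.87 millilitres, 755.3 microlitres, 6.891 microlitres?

6.891 microlitres

46.87 millilitres = 0.04687 litres
755.3 microlitres = 0.0007553 litres
6.891 microlitres = 0.000006891 litres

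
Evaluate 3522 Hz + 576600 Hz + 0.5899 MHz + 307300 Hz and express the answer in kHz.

1477.322 kHz

In kHz:
  3522 Hz = 3522e-3 kHz = 3.522
  576600 Hz = 576600e-3 kHz = 576.6
  0.5899 MHz = 0.5899e3 kHz = 589.9
  307300 Hz = 307300e-3 kHz = 307.3
Sum: 3.522 + 576.6 + 589.9 + 307.3 = 1477.322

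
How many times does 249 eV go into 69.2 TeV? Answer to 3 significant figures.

278000000000

(69.2 × 10^12) / (249) = 0.2779 × 10^12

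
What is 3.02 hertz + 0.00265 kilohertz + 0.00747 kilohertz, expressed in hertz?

In hertz:
  3.02 hertz → 3.02
  0.00265 kilohertz = 0.00265e3 hertz = 2.65
  0.00747 kilohertz = 0.00747e3 hertz = 7.47
Sum: 3.02 + 2.65 + 7.47 = 13.14

13.14 hertz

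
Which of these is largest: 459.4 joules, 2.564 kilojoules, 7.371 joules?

459.4 joules = 459.4 joules
2.564 kilojoules = 2564 joules
7.371 joules = 7.371 joules

2.564 kilojoules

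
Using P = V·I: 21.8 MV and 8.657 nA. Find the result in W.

21.8e6 × 8.657e-9 = 188.7226e-3 W

0.1887226 W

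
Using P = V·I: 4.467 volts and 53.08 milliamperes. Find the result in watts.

4.467 × 53.08 × 10^-3 = 237.10836 × 10^-3 W

0.23710836 watts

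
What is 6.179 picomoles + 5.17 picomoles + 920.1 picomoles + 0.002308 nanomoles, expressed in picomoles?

In picomoles:
  6.179 picomoles → 6.179
  5.17 picomoles → 5.17
  920.1 picomoles → 920.1
  0.002308 nanomoles = 0.002308 × 10^3 picomoles = 2.308
Sum: 6.179 + 5.17 + 920.1 + 2.308 = 933.757

933.757 picomoles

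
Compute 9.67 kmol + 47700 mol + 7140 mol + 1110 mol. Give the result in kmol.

In kmol:
  9.67 kmol → 9.67
  47700 mol = 47700e-3 kmol = 47.7
  7140 mol = 7140e-3 kmol = 7.14
  1110 mol = 1110e-3 kmol = 1.11
Sum: 9.67 + 47.7 + 7.14 + 1.11 = 65.62

65.62 kmol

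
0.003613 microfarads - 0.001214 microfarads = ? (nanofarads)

2.399 nanofarads

In nanofarads:
  0.003613 microfarads = 0.003613 × 10^3 nanofarads = 3.613
  0.001214 microfarads = 0.001214 × 10^3 nanofarads = 1.214
Difference: 3.613 - 1.214 = 2.399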